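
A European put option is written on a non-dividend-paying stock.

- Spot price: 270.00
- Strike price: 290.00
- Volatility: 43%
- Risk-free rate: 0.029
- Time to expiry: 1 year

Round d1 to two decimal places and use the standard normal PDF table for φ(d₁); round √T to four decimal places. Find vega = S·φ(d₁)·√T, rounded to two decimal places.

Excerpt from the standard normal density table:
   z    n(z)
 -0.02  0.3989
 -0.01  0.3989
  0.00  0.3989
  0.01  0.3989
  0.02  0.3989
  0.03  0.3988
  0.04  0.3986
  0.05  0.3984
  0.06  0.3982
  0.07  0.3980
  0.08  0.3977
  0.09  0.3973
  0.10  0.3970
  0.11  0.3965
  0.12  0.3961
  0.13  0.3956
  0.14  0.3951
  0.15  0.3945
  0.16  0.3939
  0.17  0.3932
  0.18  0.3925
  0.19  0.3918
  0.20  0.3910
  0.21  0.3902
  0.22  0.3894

σ√T = 0.43·√1 = 0.4300
d₁ = [ln(270/290) + (0.029 + 0.43²/2)·1] / 0.4300 = [-0.0715 + 0.1214] / 0.4300 = 0.1163 which rounds to 0.12
√T = √1 = 1.0000
φ(d₁) = φ(0.12) = 0.3961
vega = S·φ(d₁)·√T = 270·0.3961·1.0000 = 106.9470

106.95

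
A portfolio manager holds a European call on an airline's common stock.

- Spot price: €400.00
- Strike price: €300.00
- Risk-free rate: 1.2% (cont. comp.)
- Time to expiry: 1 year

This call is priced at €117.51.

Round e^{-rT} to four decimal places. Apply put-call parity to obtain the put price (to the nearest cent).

exp(−rT) = exp(−0.012·1) = 0.9881
Put-call parity: C − P = S − K·e^(−rT) = 400 − 300·0.9881 = 400 − 296.4300 = 103.5700
P = C − (C − P) = 117.51 − (103.5700) = 13.9400

€13.94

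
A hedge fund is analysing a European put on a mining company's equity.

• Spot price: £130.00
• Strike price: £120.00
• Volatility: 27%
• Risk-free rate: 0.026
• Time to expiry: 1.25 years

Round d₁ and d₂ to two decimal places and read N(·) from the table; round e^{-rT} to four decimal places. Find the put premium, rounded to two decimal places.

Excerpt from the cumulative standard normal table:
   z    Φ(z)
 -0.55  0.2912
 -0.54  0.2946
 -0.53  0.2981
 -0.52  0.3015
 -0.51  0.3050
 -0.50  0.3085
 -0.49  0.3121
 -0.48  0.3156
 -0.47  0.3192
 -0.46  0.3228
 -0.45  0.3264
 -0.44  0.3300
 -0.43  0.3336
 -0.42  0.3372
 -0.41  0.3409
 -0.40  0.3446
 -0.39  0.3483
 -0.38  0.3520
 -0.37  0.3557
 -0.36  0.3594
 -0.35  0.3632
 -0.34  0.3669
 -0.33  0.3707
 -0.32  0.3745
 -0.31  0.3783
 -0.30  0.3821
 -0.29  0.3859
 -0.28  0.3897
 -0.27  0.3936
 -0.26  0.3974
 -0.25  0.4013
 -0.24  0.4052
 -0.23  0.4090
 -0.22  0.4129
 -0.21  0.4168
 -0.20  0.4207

σ√T = 0.27 × 1.1180 = 0.3019
d₁ = [ln(130/120) + (0.026 + 0.27²/2)·1.25] / 0.3019 = [0.0800 + 0.0781] / 0.3019 = 0.5238 → 0.52
d₂ = d₁ − σ√T = 0.5238 − 0.3019 = 0.2219 → 0.22
e^(−rT) = e^(−0.026·1.25) = 0.9680
P = 120·0.9680·N(-0.22) − 130·N(-0.52) = 120·0.9680·0.4129 − 130·0.3015 = 47.9625 − 39.1950 = 8.7675

£8.77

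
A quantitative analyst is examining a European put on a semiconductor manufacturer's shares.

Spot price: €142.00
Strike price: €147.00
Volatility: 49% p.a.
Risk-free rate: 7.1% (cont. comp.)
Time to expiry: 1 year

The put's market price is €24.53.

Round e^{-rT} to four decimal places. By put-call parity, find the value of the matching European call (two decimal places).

exp(−rT) = exp(−0.071·1) = 0.9315
Put-call parity: C − P = S − K·e^(−rT) = 142 − 147·0.9315 = 142 − 136.9305 = 5.0695
C = P + (C − P) = 24.53 + (5.0695) = 29.5995

€29.60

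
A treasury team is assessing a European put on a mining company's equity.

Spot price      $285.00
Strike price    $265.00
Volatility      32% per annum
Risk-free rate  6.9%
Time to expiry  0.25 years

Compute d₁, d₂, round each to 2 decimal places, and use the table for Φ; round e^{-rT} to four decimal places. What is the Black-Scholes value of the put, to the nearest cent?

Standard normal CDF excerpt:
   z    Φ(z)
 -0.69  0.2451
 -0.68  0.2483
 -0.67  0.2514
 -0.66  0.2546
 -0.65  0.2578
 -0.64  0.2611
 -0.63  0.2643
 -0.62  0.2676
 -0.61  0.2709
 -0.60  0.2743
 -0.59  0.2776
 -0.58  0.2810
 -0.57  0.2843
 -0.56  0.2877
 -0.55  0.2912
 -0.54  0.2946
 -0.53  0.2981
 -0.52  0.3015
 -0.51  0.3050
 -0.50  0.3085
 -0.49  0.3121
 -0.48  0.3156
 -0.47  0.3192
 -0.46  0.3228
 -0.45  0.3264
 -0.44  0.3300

σ√T = 0.32·√0.25 = 0.1600
d₁ = [ln(285/265) + (0.069 + 0.32²/2)·0.25] / 0.1600 = [0.0728 + 0.0301] / 0.1600 = 0.6426 ≈ 0.64
d₂ = d₁ − σ√T = 0.6426 − 0.1600 = 0.4826 ≈ 0.48
e^(−rT) = e^(−0.069·0.25) = 0.9829
P = 265·0.9829·N(-0.48) − 285·N(-0.64) = 265·0.9829·0.3156 − 285·0.2611 = 82.2039 − 74.4135 = 7.7904

$7.79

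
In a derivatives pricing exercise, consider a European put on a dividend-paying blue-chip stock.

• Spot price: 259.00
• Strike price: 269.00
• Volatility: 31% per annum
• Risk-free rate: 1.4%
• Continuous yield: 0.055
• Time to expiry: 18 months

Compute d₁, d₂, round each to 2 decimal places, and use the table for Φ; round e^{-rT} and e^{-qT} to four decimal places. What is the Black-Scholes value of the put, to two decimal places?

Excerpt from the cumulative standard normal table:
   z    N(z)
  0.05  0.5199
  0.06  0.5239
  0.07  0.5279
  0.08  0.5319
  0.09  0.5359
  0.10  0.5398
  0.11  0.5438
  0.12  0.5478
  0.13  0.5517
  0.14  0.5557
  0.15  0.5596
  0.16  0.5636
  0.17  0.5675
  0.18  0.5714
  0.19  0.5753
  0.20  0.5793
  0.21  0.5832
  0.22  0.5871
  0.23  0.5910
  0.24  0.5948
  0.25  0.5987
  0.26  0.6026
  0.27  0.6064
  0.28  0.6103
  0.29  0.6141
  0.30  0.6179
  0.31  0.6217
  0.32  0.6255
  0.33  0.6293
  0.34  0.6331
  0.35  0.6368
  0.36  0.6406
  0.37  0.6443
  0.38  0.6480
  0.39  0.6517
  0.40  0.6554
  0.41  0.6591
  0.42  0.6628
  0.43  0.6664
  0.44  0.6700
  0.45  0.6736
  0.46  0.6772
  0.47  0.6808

σ√T = 0.31·√1.5 = 0.3797
ln(S/K) + (r − q + σ²/2)T = ln(259/269) + (0.014 − 0.055 + 0.31²/2)·1.5 = -0.0379 + 0.0106 = -0.0273
d₁ = -0.0273 / 0.3797 = -0.0719 → -0.07
d₂ = d₁ − σ√T = -0.0719 − 0.3797 = -0.4516 → -0.45
exp(−qT) = exp(−0.055·1.5) = 0.9208;  exp(−rT) = exp(−0.014·1.5) = 0.9792
P = 269·0.9792·N(0.45) − 259·0.9208·N(0.07) = 269·0.9792·0.6736 − 259·0.9208·0.5279 = 177.4295 − 125.8974 = 51.5321

51.53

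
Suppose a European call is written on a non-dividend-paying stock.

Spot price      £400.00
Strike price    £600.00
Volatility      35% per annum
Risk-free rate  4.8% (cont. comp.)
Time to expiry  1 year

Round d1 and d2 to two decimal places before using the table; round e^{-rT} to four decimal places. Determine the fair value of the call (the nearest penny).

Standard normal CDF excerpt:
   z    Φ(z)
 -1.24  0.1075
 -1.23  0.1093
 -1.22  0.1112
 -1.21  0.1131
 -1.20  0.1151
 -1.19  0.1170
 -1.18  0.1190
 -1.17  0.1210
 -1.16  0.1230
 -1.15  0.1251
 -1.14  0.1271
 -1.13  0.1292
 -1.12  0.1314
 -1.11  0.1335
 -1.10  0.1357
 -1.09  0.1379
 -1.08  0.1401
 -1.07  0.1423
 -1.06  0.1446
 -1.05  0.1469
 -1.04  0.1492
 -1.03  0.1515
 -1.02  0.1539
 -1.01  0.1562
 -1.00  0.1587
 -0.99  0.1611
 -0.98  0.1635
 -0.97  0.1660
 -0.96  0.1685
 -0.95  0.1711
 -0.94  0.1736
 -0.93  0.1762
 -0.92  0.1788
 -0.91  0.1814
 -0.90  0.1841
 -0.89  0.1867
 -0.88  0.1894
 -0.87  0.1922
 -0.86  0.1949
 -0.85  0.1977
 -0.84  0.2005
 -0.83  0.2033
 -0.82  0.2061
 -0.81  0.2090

σ√T = 0.35·√1 = 0.3500
d₁ = [ln(400/600) + (0.048 + 0.35²/2)·1] / 0.3500 = [-0.4055 + 0.1092] / 0.3500 = -0.8463 ≈ -0.85
d₂ = d₁ − σ√T = -0.8463 − 0.3500 = -1.1963 ≈ -1.20
exp(−rT) = exp(−0.048·1) = 0.9531
C = 400·N(-0.85) − 600·0.9531·N(-1.20) = 400·0.1977 − 600·0.9531·0.1151 = 79.0800 − 65.8211 = 13.2589

£13.26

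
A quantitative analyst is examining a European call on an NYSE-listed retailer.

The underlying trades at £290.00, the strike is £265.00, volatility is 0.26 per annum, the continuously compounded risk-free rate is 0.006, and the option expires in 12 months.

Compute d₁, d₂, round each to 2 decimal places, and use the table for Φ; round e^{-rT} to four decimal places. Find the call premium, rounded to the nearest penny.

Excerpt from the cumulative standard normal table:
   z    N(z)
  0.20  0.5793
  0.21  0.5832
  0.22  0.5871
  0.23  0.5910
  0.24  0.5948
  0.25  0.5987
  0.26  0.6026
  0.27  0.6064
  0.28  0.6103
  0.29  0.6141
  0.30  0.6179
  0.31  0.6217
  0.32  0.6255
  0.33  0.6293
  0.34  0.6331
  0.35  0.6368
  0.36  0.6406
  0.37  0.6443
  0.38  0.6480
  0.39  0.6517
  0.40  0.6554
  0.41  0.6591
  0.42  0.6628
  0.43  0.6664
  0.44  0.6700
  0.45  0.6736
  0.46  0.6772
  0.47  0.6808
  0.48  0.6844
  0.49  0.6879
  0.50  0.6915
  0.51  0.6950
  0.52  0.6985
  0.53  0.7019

σ√T = 0.26 × 1.0000 = 0.2600
d₁ = [ln(290/265) + (0.006 + 0.26²/2)·1] / 0.2600 = [0.0902 + 0.0398] / 0.2600 = 0.4998 ⇒ 0.50
d₂ = d₁ − σ√T = 0.4998 − 0.2600 = 0.2398 ⇒ 0.24
e^(−rT) = e^(−0.006·1) = 0.9940
N(d₁) = N(0.50) = 0.6915;  N(d₂) = N(0.24) = 0.5948
C = 290·0.6915 − 265·0.9940·0.5948 = 200.5350 − 156.6763 = 43.8587

£43.86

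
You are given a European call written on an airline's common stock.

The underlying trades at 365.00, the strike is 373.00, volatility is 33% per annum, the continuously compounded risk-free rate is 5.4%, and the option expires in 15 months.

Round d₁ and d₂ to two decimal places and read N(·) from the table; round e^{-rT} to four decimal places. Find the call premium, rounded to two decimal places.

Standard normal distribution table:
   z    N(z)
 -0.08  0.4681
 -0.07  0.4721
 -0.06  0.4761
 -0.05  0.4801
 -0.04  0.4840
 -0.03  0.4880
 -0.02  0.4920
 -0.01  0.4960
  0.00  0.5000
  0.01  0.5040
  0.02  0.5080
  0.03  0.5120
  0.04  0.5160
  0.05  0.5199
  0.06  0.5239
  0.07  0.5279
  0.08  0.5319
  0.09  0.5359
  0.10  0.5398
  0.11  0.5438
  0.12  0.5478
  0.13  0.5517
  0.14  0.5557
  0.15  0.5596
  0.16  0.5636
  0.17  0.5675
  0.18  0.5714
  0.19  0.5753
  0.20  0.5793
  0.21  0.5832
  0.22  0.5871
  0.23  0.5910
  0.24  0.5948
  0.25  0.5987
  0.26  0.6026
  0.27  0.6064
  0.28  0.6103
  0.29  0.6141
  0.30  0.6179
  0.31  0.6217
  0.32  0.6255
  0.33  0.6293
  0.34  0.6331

60.93

σ√T = 0.33·√1.25 = 0.3690
d₁ = [ln(365/373) + (0.054 + ½·0.33²)·1.25] / (σ√T) = (-0.0217 + 0.1356) / 0.3690 = 0.3087 ≈ 0.31
d₂ = 0.3087 − 0.3690 = -0.0603 ≈ -0.06
exp(−rT) = exp(−0.054·1.25) = 0.9347
N(d₁) = N(0.31) = 0.6217;  N(d₂) = N(-0.06) = 0.4761
C = 365·0.6217 − 373·0.9347·0.4761 = 226.9205 − 165.9890 = 60.9315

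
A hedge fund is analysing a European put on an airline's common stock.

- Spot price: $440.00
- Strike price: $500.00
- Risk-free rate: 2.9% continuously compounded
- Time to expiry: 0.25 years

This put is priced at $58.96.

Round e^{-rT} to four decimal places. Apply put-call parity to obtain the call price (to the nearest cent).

exp(−rT) = exp(−0.029·0.25) = 0.9928
Put-call parity: C − P = S − K·e^(−rT) = 440 − 500·0.9928 = 440 − 496.4000 = -56.4000
C = P + (C − P) = 58.96 + (-56.4000) = 2.5600

$2.56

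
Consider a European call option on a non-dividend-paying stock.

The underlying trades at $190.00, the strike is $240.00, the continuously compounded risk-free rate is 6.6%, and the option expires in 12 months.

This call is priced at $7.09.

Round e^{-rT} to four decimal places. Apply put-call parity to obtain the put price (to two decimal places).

e^(−rT) = e^(−0.066·1) = 0.9361
Put-call parity: C − P = S − K·e^(−rT) = 190 − 240·0.9361 = 190 − 224.6640 = -34.6640
P = C − (C − P) = 7.09 − (-34.6640) = 41.7540

$41.75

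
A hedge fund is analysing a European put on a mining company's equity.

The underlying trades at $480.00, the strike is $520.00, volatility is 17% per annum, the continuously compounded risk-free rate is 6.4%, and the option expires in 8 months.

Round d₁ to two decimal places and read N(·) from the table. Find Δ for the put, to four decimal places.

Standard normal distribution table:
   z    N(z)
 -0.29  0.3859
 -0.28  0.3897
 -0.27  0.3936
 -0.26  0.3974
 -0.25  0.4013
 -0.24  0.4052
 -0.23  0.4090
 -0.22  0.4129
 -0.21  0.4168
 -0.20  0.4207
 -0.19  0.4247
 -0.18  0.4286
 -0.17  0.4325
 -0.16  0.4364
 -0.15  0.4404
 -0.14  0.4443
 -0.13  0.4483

-0.5793

σ√T = 0.17 × 0.8165 = 0.1388
d₁ = [ln(480/520) + (0.064 + 0.17²/2)·0.6667] / 0.1388 = [-0.0800 + 0.0523] / 0.1388 = -0.1999 → -0.20
N(d₁) = N(-0.20) = 0.4207
Δ_put = N(d₁) − 1 = 0.4207 − 1 = -0.5793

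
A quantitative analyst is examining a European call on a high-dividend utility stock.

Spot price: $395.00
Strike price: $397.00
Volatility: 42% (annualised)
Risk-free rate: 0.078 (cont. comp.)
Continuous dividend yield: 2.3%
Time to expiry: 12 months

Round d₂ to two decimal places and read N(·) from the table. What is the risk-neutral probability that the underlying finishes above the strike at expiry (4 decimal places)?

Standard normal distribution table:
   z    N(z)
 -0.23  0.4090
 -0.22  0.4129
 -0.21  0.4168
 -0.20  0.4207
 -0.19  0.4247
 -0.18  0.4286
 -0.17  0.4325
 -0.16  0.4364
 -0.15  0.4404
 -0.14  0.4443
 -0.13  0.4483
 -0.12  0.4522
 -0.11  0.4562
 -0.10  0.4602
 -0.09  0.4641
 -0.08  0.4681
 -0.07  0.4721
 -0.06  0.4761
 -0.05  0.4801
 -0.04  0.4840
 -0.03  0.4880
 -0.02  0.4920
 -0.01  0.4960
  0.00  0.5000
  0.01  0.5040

σ√T = 0.42 × 1.0000 = 0.4200
d₁ = [ln(395/397) + (0.078 − 0.023 + ½·0.42²)·1] / (σ√T) = (-0.0051 + 0.1432) / 0.4200 = 0.3289 ≈ 0.33
d₂ = 0.3289 − 0.4200 = -0.0911 ≈ -0.09
Pr(exercise) under Q = N(d₂) = 0.4641

0.4641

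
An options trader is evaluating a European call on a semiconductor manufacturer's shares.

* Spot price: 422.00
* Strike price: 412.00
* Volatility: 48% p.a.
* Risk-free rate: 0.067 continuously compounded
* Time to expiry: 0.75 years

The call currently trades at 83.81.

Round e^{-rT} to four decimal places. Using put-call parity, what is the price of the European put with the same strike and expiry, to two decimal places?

e^(−rT) = e^(−0.067·0.75) = 0.9510
Put-call parity: C − P = S − K·e^(−rT) = 422 − 412·0.9510 = 422 − 391.8120 = 30.1880
P = C − (C − P) = 83.81 − (30.1880) = 53.6220

53.62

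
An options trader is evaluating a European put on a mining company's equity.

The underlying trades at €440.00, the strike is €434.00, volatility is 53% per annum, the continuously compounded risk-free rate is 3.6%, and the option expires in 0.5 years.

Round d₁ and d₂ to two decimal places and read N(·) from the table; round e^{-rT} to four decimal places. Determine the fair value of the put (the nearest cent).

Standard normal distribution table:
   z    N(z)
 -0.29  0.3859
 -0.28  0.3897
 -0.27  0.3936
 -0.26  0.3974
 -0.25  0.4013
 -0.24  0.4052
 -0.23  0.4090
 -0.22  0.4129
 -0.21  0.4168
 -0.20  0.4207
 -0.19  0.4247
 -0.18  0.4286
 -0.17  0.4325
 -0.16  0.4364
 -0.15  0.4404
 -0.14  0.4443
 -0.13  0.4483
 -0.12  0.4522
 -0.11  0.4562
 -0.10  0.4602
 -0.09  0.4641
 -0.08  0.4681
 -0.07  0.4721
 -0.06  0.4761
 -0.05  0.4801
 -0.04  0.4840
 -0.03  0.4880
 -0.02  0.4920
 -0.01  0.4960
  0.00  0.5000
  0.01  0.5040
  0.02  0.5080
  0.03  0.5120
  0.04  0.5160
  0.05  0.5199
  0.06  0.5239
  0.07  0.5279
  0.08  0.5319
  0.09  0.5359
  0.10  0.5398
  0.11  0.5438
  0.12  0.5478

€56.92

σ√T = 0.53·√0.5 = 0.3748
d₁ = [ln(440/434) + (0.036 + 0.53²/2)·0.5] / 0.3748 = [0.0137 + 0.0882] / 0.3748 = 0.2720 ⇒ 0.27
d₂ = d₁ − σ√T = 0.2720 − 0.3748 = -0.1027 ⇒ -0.10
exp(−rT) = exp(−0.036·0.5) = 0.9822
N(−d₂) = N(0.10) = 0.5398;  N(−d₁) = N(-0.27) = 0.3936
P = 434·0.9822·0.5398 − 440·0.3936 = 230.1031 − 173.1840 = 56.9191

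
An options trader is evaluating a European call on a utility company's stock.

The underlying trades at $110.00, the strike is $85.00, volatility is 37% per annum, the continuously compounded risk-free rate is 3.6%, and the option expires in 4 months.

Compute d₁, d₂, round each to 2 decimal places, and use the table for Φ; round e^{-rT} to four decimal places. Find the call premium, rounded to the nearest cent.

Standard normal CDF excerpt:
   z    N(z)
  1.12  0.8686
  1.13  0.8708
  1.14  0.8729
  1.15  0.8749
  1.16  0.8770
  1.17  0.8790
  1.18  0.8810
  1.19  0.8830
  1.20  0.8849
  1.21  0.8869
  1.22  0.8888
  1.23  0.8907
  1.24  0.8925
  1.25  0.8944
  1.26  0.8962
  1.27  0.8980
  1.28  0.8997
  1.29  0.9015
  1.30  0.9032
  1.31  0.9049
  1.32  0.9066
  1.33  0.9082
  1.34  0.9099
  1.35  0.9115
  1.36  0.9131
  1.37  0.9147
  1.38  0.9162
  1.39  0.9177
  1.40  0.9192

$26.96

σ√T = 0.37 × 0.5774 = 0.2136
d₁ = [ln(110/85) + (0.036 + 0.37²/2)·0.3333] / 0.2136 = [0.2578 + 0.0348] / 0.2136 = 1.3699 ⇒ 1.37
d₂ = d₁ − σ√T = 1.3699 − 0.2136 = 1.1563 ⇒ 1.16
exp(−rT) = exp(−0.036·0.3333) = 0.9881
C = 110·N(1.37) − 85·0.9881·N(1.16) = 110·0.9147 − 85·0.9881·0.8770 = 100.6170 − 73.6579 = 26.9591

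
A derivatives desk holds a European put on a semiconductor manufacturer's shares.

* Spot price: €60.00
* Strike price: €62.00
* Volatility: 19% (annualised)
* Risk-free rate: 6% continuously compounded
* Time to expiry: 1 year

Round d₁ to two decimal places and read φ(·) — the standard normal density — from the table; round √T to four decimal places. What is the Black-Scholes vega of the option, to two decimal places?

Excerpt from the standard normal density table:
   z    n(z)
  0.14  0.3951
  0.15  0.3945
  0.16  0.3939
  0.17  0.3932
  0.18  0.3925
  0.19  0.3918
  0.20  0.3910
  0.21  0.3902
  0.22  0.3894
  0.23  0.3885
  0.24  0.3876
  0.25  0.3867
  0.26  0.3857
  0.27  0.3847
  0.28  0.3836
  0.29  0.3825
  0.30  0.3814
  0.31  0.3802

23.26

σ√T = 0.19·√1 = 0.1900
d₁ = [ln(60/62) + (0.06 + ½·0.19²)·1] / (σ√T) = (-0.0328 + 0.0780) / 0.1900 = 0.2382 → 0.24
√T = √1 = 1.0000
φ(d₁) = φ(0.24) = 0.3876
vega = S·φ(d₁)·√T = 60·0.3876·1.0000 = 23.2560
(Call and put vega coincide under Black-Scholes.)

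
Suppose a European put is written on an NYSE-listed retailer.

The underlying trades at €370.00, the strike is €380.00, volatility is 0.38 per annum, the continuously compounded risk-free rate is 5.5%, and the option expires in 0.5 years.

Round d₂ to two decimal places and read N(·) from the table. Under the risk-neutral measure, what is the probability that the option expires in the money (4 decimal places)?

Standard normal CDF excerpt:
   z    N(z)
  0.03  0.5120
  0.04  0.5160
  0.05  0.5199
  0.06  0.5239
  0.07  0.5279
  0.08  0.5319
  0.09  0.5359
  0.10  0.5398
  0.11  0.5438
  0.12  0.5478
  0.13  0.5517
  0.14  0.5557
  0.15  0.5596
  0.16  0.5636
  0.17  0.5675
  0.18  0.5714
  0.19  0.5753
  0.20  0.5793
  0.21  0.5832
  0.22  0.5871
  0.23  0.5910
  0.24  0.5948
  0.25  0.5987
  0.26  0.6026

T = 0.5;  σ√T = 0.2687
d₁ = [ln(370/380) + (0.055 + ½·0.38²)·0.5] / (σ√T) = (-0.0267 + 0.0636) / 0.2687 = 0.1374 ⇒ 0.14
d₂ = 0.1374 − 0.2687 = -0.1313 ⇒ -0.13
Risk-neutral Pr[S_T < K] = N(−d₂) = N(0.13) = 0.5517

0.5517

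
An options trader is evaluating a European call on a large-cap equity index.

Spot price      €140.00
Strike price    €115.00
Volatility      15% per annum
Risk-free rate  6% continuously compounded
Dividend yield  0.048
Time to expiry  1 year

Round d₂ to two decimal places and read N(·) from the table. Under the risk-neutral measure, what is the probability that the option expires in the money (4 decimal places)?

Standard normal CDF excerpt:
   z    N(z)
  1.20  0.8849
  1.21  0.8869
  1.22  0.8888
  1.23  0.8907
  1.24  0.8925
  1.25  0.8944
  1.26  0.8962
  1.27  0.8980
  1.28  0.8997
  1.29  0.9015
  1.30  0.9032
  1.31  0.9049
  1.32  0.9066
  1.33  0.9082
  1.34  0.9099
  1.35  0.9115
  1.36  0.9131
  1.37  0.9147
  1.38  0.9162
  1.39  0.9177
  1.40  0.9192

0.9066

σ√T = 0.15 × 1.0000 = 0.1500
d₁ = [ln(140/115) + (0.06 − 0.048 + 0.15²/2)·1] / 0.1500 = [0.1967 + 0.0232] / 0.1500 = 1.4664 ⇒ 1.47
d₂ = d₁ − σ√T = 1.4664 − 0.1500 = 1.3164 ⇒ 1.32
Pr(exercise) under Q = N(d₂) = 0.9066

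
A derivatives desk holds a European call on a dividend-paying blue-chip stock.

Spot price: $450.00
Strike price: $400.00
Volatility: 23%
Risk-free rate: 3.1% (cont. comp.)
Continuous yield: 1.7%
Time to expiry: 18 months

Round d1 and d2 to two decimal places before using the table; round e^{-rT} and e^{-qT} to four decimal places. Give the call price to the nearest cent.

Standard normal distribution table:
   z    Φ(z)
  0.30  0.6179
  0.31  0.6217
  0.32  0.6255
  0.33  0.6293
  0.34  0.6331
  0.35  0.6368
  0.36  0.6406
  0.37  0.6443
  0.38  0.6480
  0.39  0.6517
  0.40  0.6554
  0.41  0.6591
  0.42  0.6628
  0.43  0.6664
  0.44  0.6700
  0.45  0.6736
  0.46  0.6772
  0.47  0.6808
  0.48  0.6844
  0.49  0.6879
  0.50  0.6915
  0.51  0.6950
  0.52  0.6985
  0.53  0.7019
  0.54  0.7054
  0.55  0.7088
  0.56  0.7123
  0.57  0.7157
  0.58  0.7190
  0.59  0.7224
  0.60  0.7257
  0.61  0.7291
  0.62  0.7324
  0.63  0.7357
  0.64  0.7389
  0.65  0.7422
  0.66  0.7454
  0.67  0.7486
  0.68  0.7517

σ√T = 0.23·√1.5 = 0.2817
d₁ = [ln(450/400) + (0.031 − 0.017 + 0.23²/2)·1.5] / 0.2817 = [0.1178 + 0.0607] / 0.2817 = 0.6335 which rounds to 0.63
d₂ = d₁ − σ√T = 0.6335 − 0.2817 = 0.3518 which rounds to 0.35
e^(−qT) = e^(−0.017·1.5) = 0.9748;  e^(−rT) = e^(−0.031·1.5) = 0.9546
C = 450·0.9748·N(0.63) − 400·0.9546·N(0.35) = 450·0.9748·0.7357 − 400·0.9546·0.6368 = 322.7222 − 243.1557 = 79.5665

$79.57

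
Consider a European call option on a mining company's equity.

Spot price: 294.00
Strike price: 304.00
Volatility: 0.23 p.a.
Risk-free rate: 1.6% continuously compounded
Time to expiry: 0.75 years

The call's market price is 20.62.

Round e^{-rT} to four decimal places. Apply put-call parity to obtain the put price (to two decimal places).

27.00

exp(−rT) = exp(−0.016·0.75) = 0.9881
Put-call parity: C − P = S − K·e^(−rT) = 294 − 304·0.9881 = 294 − 300.3824 = -6.3824
P = C − (C − P) = 20.62 − (-6.3824) = 27.0024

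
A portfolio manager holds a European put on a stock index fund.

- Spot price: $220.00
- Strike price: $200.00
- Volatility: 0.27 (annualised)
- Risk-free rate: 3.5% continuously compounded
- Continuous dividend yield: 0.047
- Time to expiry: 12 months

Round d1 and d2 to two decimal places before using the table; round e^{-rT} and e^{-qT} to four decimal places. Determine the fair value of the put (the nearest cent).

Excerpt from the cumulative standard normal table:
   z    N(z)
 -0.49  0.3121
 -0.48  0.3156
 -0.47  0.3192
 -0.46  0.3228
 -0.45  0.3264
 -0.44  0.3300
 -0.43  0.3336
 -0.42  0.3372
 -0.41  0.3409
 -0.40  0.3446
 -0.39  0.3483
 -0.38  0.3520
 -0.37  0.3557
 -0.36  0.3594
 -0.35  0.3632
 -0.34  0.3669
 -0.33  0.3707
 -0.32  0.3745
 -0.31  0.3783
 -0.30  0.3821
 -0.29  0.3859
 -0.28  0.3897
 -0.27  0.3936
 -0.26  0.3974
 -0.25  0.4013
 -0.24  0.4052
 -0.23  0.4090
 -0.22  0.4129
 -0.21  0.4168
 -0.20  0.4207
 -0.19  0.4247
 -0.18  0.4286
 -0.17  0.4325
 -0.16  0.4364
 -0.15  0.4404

T = 1;  σ√T = 0.2700
d₁ = [ln(220/200) + (0.035 − 0.047 + 0.27²/2)·1] / 0.2700 = [0.0953 + 0.0245] / 0.2700 = 0.4436 → 0.44
d₂ = d₁ − σ√T = 0.4436 − 0.2700 = 0.1736 → 0.17
e^(−qT) = e^(−0.047·1) = 0.9541;  e^(−rT) = e^(−0.035·1) = 0.9656
N(−d₂) = N(-0.17) = 0.4325;  N(−d₁) = N(-0.44) = 0.3300
P = 200·0.9656·0.4325 − 220·0.9541·0.3300 = 83.5244 − 69.2677 = 14.2567

$14.26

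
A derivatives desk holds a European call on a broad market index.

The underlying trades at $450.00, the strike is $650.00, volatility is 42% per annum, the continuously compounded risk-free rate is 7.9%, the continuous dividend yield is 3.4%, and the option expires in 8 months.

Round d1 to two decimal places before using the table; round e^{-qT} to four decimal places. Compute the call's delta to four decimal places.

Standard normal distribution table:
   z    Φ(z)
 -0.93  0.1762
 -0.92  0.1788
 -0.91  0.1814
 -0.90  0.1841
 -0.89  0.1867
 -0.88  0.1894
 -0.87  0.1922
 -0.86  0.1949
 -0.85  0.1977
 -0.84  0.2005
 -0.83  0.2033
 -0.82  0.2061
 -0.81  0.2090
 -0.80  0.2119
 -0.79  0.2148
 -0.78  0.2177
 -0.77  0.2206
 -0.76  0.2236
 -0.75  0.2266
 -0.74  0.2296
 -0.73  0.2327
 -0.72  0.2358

T = 0.6667;  σ√T = 0.3429
d₁ = [ln(450/650) + (0.079 − 0.034 + ½·0.42²)·0.6667] / (σ√T) = (-0.3677 + 0.0888) / 0.3429 = -0.8134 which rounds to -0.81
N(d₁) = N(-0.81) = 0.2090
Δ_call = exp(−qT)·N(d₁) = 0.9776·0.2090 = 0.2043

0.2043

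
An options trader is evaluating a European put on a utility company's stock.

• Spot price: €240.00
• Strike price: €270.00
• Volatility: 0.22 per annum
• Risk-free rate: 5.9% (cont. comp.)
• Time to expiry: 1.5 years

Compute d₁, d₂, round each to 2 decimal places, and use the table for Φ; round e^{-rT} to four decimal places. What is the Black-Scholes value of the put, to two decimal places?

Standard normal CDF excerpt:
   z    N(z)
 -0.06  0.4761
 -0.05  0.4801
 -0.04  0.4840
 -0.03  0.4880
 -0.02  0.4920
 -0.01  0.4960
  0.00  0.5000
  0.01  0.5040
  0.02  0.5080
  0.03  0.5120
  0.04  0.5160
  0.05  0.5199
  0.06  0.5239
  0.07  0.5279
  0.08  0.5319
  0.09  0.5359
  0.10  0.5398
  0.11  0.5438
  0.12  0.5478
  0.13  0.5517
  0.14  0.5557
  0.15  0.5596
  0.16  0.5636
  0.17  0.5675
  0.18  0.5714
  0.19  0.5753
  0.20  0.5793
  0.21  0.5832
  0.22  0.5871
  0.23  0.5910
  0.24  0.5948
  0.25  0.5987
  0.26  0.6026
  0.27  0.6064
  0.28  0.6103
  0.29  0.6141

σ√T = 0.22 × 1.2247 = 0.2694
ln(S/K) + (r + σ²/2)T = ln(240/270) + (0.059 + 0.22²/2)·1.5 = -0.1178 + 0.1248 = 0.0070
d₁ = 0.0070 / 0.2694 = 0.0260 → 0.03
d₂ = d₁ − σ√T = 0.0260 − 0.2694 = -0.2434 → -0.24
e^(−rT) = e^(−0.059·1.5) = 0.9153
P = 270·0.9153·N(0.24) − 240·N(-0.03) = 270·0.9153·0.5948 − 240·0.4880 = 146.9935 − 117.1200 = 29.8735

€29.87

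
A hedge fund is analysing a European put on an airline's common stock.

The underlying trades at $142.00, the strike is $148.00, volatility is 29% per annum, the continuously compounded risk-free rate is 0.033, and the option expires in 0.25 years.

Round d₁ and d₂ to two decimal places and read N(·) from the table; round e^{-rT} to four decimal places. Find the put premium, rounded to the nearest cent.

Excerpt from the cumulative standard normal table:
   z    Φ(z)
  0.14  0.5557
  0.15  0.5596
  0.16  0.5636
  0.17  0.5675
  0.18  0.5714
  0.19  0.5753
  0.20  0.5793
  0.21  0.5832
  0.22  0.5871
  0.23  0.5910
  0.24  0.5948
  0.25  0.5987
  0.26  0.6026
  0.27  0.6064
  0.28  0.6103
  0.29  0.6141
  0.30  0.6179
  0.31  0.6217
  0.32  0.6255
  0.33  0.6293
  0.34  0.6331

$10.67

T = 0.25;  σ√T = 0.1450
d₁ = [ln(142/148) + (0.033 + 0.29²/2)·0.25] / 0.1450 = [-0.0414 + 0.0188] / 0.1450 = -0.1560 which rounds to -0.16
d₂ = d₁ − σ√T = -0.1560 − 0.1450 = -0.3010 which rounds to -0.30
e^(−rT) = e^(−0.033·0.25) = 0.9918
P = 148·0.9918·N(0.30) − 142·N(0.16) = 148·0.9918·0.6179 − 142·0.5636 = 90.6993 − 80.0312 = 10.6681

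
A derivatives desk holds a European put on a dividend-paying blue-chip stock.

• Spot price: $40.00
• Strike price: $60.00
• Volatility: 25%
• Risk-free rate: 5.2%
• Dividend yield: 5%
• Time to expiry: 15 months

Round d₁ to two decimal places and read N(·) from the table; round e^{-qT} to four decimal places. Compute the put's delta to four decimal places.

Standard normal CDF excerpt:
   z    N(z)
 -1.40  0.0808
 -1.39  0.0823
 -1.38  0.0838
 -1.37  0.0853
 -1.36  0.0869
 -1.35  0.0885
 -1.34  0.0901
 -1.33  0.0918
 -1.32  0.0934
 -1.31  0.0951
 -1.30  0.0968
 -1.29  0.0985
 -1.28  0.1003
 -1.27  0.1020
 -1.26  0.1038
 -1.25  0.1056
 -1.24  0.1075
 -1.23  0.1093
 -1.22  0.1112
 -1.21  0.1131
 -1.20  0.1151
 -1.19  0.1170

-0.8485

σ√T = 0.25 × 1.1180 = 0.2795
d₁ = [ln(40/60) + (0.052 − 0.05 + ½·0.25²)·1.25] / (σ√T) = (-0.4055 + 0.0416) / 0.2795 = -1.3019 → -1.30
N(d₁) = N(-1.30) = 0.0968
Δ_put = exp(−qT)·(N(d₁) − 1) = 0.9394·(0.0968 − 1) = -0.8485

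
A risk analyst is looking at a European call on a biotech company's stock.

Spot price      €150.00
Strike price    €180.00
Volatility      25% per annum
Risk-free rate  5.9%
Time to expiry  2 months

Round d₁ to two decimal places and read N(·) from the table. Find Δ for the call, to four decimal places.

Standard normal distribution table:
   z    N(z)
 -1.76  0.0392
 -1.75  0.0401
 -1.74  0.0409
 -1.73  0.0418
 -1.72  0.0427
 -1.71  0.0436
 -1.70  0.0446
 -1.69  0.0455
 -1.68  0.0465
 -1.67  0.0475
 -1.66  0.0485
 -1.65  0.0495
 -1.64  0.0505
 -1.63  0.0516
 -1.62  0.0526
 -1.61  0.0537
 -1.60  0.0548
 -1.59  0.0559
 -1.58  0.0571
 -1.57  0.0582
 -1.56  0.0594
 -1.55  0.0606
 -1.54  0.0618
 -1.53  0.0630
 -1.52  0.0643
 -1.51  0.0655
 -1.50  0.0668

T = 0.1667;  σ√T = 0.1021
d₁ = [ln(150/180) + (0.059 + ½·0.25²)·0.1667] / (σ√T) = (-0.1823 + 0.0150) / 0.1021 = -1.6390 ≈ -1.64
N(d₁) = N(-1.64) = 0.0505
Δ_call = N(d₁) = 0.0505

0.0505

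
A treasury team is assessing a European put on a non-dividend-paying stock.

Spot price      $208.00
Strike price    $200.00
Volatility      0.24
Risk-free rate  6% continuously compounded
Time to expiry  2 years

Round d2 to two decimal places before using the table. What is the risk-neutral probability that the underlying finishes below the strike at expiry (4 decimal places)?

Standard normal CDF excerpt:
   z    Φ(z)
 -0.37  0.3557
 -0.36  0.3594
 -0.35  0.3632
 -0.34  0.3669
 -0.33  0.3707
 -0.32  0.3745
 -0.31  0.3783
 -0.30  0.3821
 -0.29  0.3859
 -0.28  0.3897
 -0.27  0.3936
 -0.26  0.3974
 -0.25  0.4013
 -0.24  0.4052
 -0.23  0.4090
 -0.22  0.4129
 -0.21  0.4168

σ√T = 0.24·√2 = 0.3394
ln(S/K) + (r + σ²/2)T = ln(208/200) + (0.06 + 0.24²/2)·2 = 0.0392 + 0.1776 = 0.2168
d₁ = 0.2168 / 0.3394 = 0.6388 ⇒ 0.64
d₂ = d₁ − σ√T = 0.6388 − 0.3394 = 0.2994 ⇒ 0.30
Risk-neutral Pr[S_T < K] = N(−d₂) = N(-0.30) = 0.3821

0.3821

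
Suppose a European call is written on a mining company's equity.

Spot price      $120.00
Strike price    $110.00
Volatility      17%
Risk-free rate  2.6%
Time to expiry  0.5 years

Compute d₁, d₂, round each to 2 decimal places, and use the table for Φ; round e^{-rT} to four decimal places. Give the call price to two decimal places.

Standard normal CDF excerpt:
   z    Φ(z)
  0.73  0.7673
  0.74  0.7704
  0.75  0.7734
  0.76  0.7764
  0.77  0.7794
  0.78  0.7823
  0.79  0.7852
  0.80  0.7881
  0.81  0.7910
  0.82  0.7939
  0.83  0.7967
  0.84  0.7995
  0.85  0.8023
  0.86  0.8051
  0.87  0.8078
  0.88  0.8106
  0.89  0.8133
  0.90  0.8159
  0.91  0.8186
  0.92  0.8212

σ√T = 0.17·√0.5 = 0.1202
d₁ = [ln(120/110) + (0.026 + ½·0.17²)·0.5] / (σ√T) = (0.0870 + 0.0202) / 0.1202 = 0.8921 which rounds to 0.89
d₂ = 0.8921 − 0.1202 = 0.7719 which rounds to 0.77
exp(−rT) = exp(−0.026·0.5) = 0.9871
C = 120·N(0.89) − 110·0.9871·N(0.77) = 120·0.8133 − 110·0.9871·0.7794 = 97.5960 − 84.6280 = 12.9680

$12.97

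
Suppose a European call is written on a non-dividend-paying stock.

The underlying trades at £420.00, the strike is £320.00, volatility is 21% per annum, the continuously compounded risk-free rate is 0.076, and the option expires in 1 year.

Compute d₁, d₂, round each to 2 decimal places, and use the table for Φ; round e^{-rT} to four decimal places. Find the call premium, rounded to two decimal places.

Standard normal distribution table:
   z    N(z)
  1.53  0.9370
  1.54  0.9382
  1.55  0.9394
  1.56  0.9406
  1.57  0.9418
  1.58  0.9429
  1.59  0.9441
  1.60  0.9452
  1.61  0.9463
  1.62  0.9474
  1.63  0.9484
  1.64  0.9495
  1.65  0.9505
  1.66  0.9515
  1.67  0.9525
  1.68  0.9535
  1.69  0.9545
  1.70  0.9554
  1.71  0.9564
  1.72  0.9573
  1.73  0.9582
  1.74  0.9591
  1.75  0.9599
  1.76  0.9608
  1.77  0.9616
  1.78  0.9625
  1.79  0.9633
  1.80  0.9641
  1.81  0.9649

T = 1;  σ√T = 0.2100
d₁ = [ln(420/320) + (0.076 + 0.21²/2)·1] / 0.2100 = [0.2719 + 0.0980] / 0.2100 = 1.7618 ≈ 1.76
d₂ = d₁ − σ√T = 1.7618 − 0.2100 = 1.5518 ≈ 1.55
exp(−rT) = exp(−0.076·1) = 0.9268
N(d₁) = N(1.76) = 0.9608;  N(d₂) = N(1.55) = 0.9394
C = 420·0.9608 − 320·0.9268·0.9394 = 403.5360 − 278.6035 = 124.9325

£124.93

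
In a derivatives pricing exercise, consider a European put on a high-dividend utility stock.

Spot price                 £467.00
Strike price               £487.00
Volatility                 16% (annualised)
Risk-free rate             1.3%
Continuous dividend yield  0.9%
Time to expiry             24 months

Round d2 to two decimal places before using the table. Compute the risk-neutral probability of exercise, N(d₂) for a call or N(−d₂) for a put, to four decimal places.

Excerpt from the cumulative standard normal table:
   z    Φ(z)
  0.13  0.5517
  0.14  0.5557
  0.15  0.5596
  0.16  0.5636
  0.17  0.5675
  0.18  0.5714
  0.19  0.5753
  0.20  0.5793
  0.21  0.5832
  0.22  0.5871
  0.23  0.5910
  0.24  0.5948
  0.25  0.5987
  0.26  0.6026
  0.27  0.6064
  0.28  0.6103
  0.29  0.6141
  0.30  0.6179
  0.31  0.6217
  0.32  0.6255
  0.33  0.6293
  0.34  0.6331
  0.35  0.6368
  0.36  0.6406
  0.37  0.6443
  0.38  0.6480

σ√T = 0.16·√2 = 0.2263
d₁ = [ln(467/487) + (0.013 − 0.009 + 0.16²/2)·2] / 0.2263 = [-0.0419 + 0.0336] / 0.2263 = -0.0368 ≈ -0.04
d₂ = d₁ − σ√T = -0.0368 − 0.2263 = -0.2631 ≈ -0.26
Risk-neutral Pr[S_T < K] = N(−d₂) = N(0.26) = 0.6026

0.6026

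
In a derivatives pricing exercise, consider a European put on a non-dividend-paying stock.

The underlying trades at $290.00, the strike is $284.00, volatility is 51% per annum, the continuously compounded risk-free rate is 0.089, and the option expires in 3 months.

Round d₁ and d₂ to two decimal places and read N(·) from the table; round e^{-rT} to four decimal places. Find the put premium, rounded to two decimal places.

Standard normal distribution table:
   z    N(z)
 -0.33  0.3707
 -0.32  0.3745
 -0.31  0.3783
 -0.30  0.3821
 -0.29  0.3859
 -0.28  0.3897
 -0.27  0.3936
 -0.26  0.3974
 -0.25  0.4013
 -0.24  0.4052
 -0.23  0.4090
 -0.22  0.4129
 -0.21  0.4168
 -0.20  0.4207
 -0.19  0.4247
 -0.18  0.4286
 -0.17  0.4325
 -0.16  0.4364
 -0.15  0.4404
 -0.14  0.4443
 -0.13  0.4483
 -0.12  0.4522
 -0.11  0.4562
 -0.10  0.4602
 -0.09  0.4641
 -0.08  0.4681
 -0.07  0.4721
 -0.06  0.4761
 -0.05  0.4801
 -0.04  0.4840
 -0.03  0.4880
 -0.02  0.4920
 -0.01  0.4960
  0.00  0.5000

$23.62

σ√T = 0.51 × 0.5000 = 0.2550
d₁ = [ln(290/284) + (0.089 + 0.51²/2)·0.25] / 0.2550 = [0.0209 + 0.0548] / 0.2550 = 0.2967 ≈ 0.30
d₂ = d₁ − σ√T = 0.2967 − 0.2550 = 0.0417 ≈ 0.04
e^(−rT) = e^(−0.089·0.25) = 0.9780
N(−d₂) = N(-0.04) = 0.4840;  N(−d₁) = N(-0.30) = 0.3821
P = 284·0.9780·0.4840 − 290·0.3821 = 134.4320 − 110.8090 = 23.6230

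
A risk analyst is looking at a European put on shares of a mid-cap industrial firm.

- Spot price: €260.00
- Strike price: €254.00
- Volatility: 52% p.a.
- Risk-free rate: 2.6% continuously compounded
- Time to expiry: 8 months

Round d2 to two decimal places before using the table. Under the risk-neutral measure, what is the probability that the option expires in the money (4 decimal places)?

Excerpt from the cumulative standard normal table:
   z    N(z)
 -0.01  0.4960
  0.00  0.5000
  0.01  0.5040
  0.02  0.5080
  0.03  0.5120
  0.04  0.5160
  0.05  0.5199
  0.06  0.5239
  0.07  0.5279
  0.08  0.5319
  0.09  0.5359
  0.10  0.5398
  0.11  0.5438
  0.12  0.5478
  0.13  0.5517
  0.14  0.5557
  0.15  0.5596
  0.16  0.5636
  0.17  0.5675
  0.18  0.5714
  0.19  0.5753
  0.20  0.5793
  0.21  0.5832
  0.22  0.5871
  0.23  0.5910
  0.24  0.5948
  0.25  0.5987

0.5478

σ√T = 0.52 × 0.8165 = 0.4246
ln(S/K) + (r + σ²/2)T = ln(260/254) + (0.026 + 0.52²/2)·0.6667 = 0.0233 + 0.1075 = 0.1308
d₁ = 0.1308 / 0.4246 = 0.3081 ⇒ 0.31
d₂ = d₁ − σ√T = 0.3081 − 0.4246 = -0.1165 ⇒ -0.12
Pr(exercise) under Q = N(−d₂) = N(0.12) = 0.5478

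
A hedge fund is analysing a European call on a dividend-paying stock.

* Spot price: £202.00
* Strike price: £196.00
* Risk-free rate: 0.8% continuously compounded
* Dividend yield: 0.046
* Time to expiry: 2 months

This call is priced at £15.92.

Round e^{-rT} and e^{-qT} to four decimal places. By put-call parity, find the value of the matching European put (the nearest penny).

e^(−qT) = e^(−0.046·0.1667) = 0.9924;  e^(−rT) = e^(−0.008·0.1667) = 0.9987
Put-call parity: C − P = S·e^(−qT) − K·e^(−rT) = 202·0.9924 − 196·0.9987 = 200.4648 − 195.7452 = 4.7196
P = C − (C − P) = 15.92 − (4.7196) = 11.2004

£11.20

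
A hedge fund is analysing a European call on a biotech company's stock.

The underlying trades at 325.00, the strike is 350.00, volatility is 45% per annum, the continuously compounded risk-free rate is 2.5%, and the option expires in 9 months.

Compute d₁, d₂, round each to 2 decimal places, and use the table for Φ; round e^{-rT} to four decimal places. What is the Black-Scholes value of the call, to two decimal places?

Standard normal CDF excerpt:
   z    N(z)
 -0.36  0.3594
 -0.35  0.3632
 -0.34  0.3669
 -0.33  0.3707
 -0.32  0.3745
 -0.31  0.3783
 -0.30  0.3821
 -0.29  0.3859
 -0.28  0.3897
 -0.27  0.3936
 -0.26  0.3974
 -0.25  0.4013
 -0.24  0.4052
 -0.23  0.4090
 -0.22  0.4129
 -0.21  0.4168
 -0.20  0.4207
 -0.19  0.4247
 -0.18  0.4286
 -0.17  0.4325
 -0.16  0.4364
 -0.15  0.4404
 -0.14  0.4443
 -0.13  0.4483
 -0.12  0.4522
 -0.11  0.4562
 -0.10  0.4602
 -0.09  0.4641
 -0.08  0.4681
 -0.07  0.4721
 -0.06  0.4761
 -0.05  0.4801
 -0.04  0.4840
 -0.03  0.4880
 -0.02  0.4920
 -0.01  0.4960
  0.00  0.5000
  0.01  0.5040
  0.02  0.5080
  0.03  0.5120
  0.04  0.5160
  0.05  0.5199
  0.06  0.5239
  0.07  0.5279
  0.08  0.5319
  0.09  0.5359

T = 0.75;  σ√T = 0.3897
d₁ = [ln(325/350) + (0.025 + 0.45²/2)·0.75] / 0.3897 = [-0.0741 + 0.0947] / 0.3897 = 0.0528 which rounds to 0.05
d₂ = d₁ − σ√T = 0.0528 − 0.3897 = -0.3369 which rounds to -0.34
e^(−rT) = e^(−0.025·0.75) = 0.9814
C = 325·N(0.05) − 350·0.9814·N(-0.34) = 325·0.5199 − 350·0.9814·0.3669 = 168.9675 − 126.0265 = 42.9410

42.94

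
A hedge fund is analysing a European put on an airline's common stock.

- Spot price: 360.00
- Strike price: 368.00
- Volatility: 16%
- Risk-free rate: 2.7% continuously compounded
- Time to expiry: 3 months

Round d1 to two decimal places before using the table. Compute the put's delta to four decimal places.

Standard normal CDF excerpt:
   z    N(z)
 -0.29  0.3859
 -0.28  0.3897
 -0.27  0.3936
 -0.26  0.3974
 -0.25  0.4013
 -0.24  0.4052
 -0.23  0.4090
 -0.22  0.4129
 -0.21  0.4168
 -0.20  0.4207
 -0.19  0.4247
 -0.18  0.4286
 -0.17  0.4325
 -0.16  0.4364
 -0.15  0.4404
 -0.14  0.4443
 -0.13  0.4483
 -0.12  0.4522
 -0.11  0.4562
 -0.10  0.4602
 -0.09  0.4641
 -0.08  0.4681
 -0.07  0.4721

-0.5596

σ√T = 0.16 × 0.5000 = 0.0800
d₁ = [ln(360/368) + (0.027 + 0.16²/2)·0.25] / 0.0800 = [-0.0220 + 0.0100] / 0.0800 = -0.1504 → -0.15
N(d₁) = N(-0.15) = 0.4404
Δ_put = N(d₁) − 1 = 0.4404 − 1 = -0.5596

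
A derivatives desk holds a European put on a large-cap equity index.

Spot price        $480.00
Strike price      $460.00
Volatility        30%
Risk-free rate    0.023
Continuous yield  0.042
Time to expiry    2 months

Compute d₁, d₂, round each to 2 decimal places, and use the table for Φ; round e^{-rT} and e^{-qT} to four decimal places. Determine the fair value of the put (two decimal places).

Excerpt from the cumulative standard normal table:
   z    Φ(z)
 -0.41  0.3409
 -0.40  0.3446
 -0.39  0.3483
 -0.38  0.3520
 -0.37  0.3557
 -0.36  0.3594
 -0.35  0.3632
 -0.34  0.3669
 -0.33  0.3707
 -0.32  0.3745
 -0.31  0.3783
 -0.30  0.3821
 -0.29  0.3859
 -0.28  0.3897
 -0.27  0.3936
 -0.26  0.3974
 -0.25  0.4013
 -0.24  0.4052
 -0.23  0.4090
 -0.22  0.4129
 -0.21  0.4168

$14.33

σ√T = 0.3 × 0.4082 = 0.1225
d₁ = [ln(480/460) + (0.023 − 0.042 + ½·0.3²)·0.1667] / (σ√T) = (0.0426 + 0.0043) / 0.1225 = 0.3829 ⇒ 0.38
d₂ = 0.3829 − 0.1225 = 0.2604 ⇒ 0.26
exp(−qT) = exp(−0.042·0.1667) = 0.9930;  exp(−rT) = exp(−0.023·0.1667) = 0.9962
N(−d₂) = N(-0.26) = 0.3974;  N(−d₁) = N(-0.38) = 0.3520
P = 460·0.9962·0.3974 − 480·0.9930·0.3520 = 182.1093 − 167.7773 = 14.3321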